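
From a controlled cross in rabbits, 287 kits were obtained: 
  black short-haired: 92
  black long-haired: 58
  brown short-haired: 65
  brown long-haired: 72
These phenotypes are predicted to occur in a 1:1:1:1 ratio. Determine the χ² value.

The 1:1:1:1 ratio has 4 parts, so with N = 287 the expected counts are:
  black short-haired: 287 × 1/4 = 71.75
  black long-haired: 287 × 1/4 = 71.75
  brown short-haired: 287 × 1/4 = 71.75
  brown long-haired: 287 × 1/4 = 71.75
χ² = Σ (O − E)² / E
  black short-haired: (92 − 71.75)² / 71.75 = 5.7152
  black long-haired: (58 − 71.75)² / 71.75 = 2.6350
  brown short-haired: (65 − 71.75)² / 71.75 = 0.6350
  brown long-haired: (72 − 71.75)² / 71.75 = 0.0009
χ² = 5.7152 + 2.6350 + 0.6350 + 0.0009 = 8.9861 ≈ 8.986

8.986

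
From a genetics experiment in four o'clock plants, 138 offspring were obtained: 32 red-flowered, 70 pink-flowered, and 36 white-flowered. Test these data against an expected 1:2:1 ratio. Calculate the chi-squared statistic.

0.261

Under the 1:2:1 hypothesis (Σ ratio = 4, N = 138):
  red-flowered: 138 × 1/4 = 34.5
  pink-flowered: 138 × 2/4 = 69
  white-flowered: 138 × 1/4 = 34.5
χ² = Σ (O − E)² / E
  red-flowered: (32 − 34.5)² / 34.5 = 0.1812
  pink-flowered: (70 − 69)² / 69 = 0.0145
  white-flowered: (36 − 34.5)² / 34.5 = 0.0652
χ² = 0.1812 + 0.0145 + 0.0652 = 0.2609 ≈ 0.261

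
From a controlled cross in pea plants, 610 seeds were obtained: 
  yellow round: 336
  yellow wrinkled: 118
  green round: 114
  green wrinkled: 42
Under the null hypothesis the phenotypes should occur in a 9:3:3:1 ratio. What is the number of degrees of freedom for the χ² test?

3

A goodness-of-fit test with 4 phenotype classes has df = 4 − 1 = 3.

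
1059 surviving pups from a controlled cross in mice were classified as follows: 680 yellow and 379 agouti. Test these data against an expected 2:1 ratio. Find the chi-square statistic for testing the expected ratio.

The 2:1 ratio has 3 parts, so with N = 1059 the expected counts are:
  yellow: 1059 × 2/3 = 706
  agouti: 1059 × 1/3 = 353
χ² = Σ (O − E)² / E
  yellow: (680 − 706)² / 706 = 0.9575
  agouti: (379 − 353)² / 353 = 1.9150
χ² = 0.9575 + 1.9150 = 2.8725 ≈ 2.873

2.873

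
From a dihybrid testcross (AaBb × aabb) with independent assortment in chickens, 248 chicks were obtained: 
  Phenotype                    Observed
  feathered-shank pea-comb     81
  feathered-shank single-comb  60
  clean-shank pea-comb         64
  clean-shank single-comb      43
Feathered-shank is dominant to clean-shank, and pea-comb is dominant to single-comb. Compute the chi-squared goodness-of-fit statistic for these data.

11.774

A dihybrid testcross with independent assortment gives a 1:1:1:1 ratio.
Total ratio parts = 4. Expected numbers out of 248:
  feathered-shank pea-comb: 248 × 1/4 = 62
  feathered-shank single-comb: 248 × 1/4 = 62
  clean-shank pea-comb: 248 × 1/4 = 62
  clean-shank single-comb: 248 × 1/4 = 62
χ² = Σ (O − E)² / E
  feathered-shank pea-comb: (81 − 62)² / 62 = 5.8226
  feathered-shank single-comb: (60 − 62)² / 62 = 0.0645
  clean-shank pea-comb: (64 − 62)² / 62 = 0.0645
  clean-shank single-comb: (43 − 62)² / 62 = 5.8226
χ² = 5.8226 + 0.0645 + 0.0645 + 5.8226 = 11.7742 ≈ 11.774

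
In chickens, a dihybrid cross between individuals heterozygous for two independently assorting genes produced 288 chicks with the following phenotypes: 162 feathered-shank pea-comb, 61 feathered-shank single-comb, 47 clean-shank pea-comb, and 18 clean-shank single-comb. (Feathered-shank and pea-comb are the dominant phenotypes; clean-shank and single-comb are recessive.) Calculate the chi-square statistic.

A dihybrid F₂ with independent assortment and complete dominance at both loci gives a 9:3:3:1 phenotypic ratio.
Expected counts for N = 288 under a 9:3:3:1 ratio (total parts = 16):
  feathered-shank pea-comb: 288 × 9/16 = 162
  feathered-shank single-comb: 288 × 3/16 = 54
  clean-shank pea-comb: 288 × 3/16 = 54
  clean-shank single-comb: 288 × 1/16 = 18
χ² = Σ (O − E)² / E
  feathered-shank pea-comb: (162 − 162)² / 162 = 0.0000
  feathered-shank single-comb: (61 − 54)² / 54 = 0.9074
  clean-shank pea-comb: (47 − 54)² / 54 = 0.9074
  clean-shank single-comb: (18 − 18)² / 18 = 0.0000
χ² = 0.0000 + 0.9074 + 0.9074 + 0.0000 = 1.8148 ≈ 1.815

1.815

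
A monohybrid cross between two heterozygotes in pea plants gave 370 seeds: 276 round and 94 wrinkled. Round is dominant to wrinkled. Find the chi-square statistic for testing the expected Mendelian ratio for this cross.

For a monohybrid cross between heterozygotes with complete dominance, the expected phenotypic ratio is 3:1.
Expected counts for N = 370 under a 3:1 ratio (total parts = 4):
  round: 370 × 3/4 = 277.5
  wrinkled: 370 × 1/4 = 92.5
χ² = Σ (O − E)² / E
  round: (276 − 277.5)² / 277.5 = 0.0081
  wrinkled: (94 − 92.5)² / 92.5 = 0.0243
χ² = 0.0081 + 0.0243 = 0.0324 ≈ 0.032

0.032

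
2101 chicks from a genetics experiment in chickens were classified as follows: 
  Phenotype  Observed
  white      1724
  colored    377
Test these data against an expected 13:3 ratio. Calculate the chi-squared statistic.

0.896

Under the 13:3 hypothesis (Σ ratio = 16, N = 2101):
  white: 2101 × 13/16 = 1707.0625
  colored: 2101 × 3/16 = 393.9375
χ² = Σ (O − E)² / E
  white: (1724 − 1707.0625)² / 1707.0625 = 0.1681
  colored: (377 − 393.9375)² / 393.9375 = 0.7282
χ² = 0.1681 + 0.7282 = 0.8963 ≈ 0.896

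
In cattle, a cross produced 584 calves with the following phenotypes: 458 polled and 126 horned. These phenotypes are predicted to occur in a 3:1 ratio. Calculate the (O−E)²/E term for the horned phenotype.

The 3:1 ratio has 4 parts, so with N = 584 the expected counts are:
  polled: 584 × 3/4 = 438
  horned: 584 × 1/4 = 146
Contribution of horned: (126 − 146)² / 146 = 2.7397

2.740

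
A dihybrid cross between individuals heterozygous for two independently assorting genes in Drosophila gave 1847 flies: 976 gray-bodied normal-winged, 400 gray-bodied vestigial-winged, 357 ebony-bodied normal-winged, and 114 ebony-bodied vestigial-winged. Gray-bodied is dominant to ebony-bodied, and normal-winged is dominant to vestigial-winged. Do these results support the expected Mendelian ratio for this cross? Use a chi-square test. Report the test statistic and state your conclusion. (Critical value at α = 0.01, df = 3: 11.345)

12.483; not consistent

A dihybrid F₂ with independent assortment and complete dominance at both loci gives a 9:3:3:1 phenotypic ratio.
Total ratio parts = 16. Expected numbers out of 1847:
  gray-bodied normal-winged: 1847 × 9/16 = 1038.9375
  gray-bodied vestigial-winged: 1847 × 3/16 = 346.3125
  ebony-bodied normal-winged: 1847 × 3/16 = 346.3125
  ebony-bodied vestigial-winged: 1847 × 1/16 = 115.4375
χ² = Σ (O − E)² / E
  gray-bodied normal-winged: (976 − 1038.9375)² / 1038.9375 = 3.8127
  gray-bodied vestigial-winged: (400 − 346.3125)² / 346.3125 = 8.3230
  ebony-bodied normal-winged: (357 − 346.3125)² / 346.3125 = 0.3298
  ebony-bodied vestigial-winged: (114 − 115.4375)² / 115.4375 = 0.0179
χ² = 3.8127 + 8.3230 + 0.3298 + 0.0179 = 12.4834 ≈ 12.483
Degrees of freedom = 4 − 1 = 3; critical value at α = 0.01 is 11.345.
Since 12.483 > 11.345, we reject the null hypothesis — the data do not fit the 9:3:3:1 ratio.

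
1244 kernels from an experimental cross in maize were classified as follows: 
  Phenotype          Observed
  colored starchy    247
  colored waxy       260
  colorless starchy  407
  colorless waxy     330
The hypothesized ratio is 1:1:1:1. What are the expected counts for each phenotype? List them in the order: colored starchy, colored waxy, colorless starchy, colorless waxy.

Expected counts for N = 1244 under a 1:1:1:1 ratio (total parts = 4):
  colored starchy: 1244 × 1/4 = 311
  colored waxy: 1244 × 1/4 = 311
  colorless starchy: 1244 × 1/4 = 311
  colorless waxy: 1244 × 1/4 = 311

311, 311, 311, 311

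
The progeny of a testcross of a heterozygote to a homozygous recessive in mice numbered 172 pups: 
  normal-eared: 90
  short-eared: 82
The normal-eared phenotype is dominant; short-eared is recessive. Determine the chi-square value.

0.372

A testcross of a heterozygote (Aa × aa) gives a 1:1 phenotypic ratio.
The 1:1 ratio has 2 parts, so with N = 172 the expected counts are:
  normal-eared: 172 × 1/2 = 86
  short-eared: 172 × 1/2 = 86
χ² = Σ (O − E)² / E
  normal-eared: (90 − 86)² / 86 = 0.1860
  short-eared: (82 − 86)² / 86 = 0.1860
χ² = 0.1860 + 0.1860 = 0.372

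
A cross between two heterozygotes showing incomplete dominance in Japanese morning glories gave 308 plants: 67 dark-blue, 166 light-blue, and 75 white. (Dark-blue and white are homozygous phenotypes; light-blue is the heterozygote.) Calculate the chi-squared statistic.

2.286

With incomplete dominance, a heterozygote × heterozygote cross gives a 1:2:1 phenotypic ratio.
The 1:2:1 ratio has 4 parts, so with N = 308 the expected counts are:
  dark-blue: 308 × 1/4 = 77
  light-blue: 308 × 2/4 = 154
  white: 308 × 1/4 = 77
χ² = Σ (O − E)² / E
  dark-blue: (67 − 77)² / 77 = 1.2987
  light-blue: (166 − 154)² / 154 = 0.9351
  white: (75 − 77)² / 77 = 0.0519
χ² = 1.2987 + 0.9351 + 0.0519 = 2.2857 ≈ 2.286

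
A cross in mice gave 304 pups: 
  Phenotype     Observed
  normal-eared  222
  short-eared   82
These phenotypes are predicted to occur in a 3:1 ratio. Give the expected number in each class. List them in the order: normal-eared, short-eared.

Total ratio parts = 4. Expected numbers out of 304:
  normal-eared: 304 × 3/4 = 228
  short-eared: 304 × 1/4 = 76

228, 76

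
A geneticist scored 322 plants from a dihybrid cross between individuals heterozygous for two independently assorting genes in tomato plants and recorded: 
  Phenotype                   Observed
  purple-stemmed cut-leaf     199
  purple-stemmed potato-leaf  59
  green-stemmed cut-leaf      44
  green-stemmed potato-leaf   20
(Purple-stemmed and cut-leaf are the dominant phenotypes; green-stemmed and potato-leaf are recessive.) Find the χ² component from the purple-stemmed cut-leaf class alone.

A dihybrid F₂ with independent assortment and complete dominance at both loci gives a 9:3:3:1 phenotypic ratio.
Total ratio parts = 16. Expected numbers out of 322:
  purple-stemmed cut-leaf: 322 × 9/16 = 181.125
  purple-stemmed potato-leaf: 322 × 3/16 = 60.375
  green-stemmed cut-leaf: 322 × 3/16 = 60.375
  green-stemmed potato-leaf: 322 × 1/16 = 20.125
Contribution of purple-stemmed cut-leaf: (199 − 181.125)² / 181.125 = 1.7641

1.764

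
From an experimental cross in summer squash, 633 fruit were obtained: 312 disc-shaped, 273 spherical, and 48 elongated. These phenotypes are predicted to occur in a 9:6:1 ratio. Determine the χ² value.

12.599

Total ratio parts = 16. Expected numbers out of 633:
  disc-shaped: 633 × 9/16 = 356.0625
  spherical: 633 × 6/16 = 237.375
  elongated: 633 × 1/16 = 39.5625
χ² = Σ (O − E)² / E
  disc-shaped: (312 − 356.0625)² / 356.0625 = 5.4527
  spherical: (273 − 237.375)² / 237.375 = 5.3466
  elongated: (48 − 39.5625)² / 39.5625 = 1.7995
χ² = 5.4527 + 5.3466 + 1.7995 = 12.5988 ≈ 12.599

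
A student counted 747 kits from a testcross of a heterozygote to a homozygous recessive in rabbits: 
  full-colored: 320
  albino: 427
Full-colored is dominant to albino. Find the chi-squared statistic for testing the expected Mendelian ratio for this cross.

A testcross of a heterozygote (Aa × aa) gives a 1:1 phenotypic ratio.
Total ratio parts = 2. Expected numbers out of 747:
  full-colored: 747 × 1/2 = 373.5
  albino: 747 × 1/2 = 373.5
χ² = Σ (O − E)² / E
  full-colored: (320 − 373.5)² / 373.5 = 7.6633
  albino: (427 − 373.5)² / 373.5 = 7.6633
χ² = 7.6633 + 7.6633 = 15.3266 ≈ 15.327

15.327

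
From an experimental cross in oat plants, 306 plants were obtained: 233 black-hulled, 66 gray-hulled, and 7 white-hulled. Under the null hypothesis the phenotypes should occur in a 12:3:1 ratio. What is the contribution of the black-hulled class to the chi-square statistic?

0.053

Expected counts for N = 306 under a 12:3:1 ratio (total parts = 16):
  black-hulled: 306 × 12/16 = 229.5
  gray-hulled: 306 × 3/16 = 57.375
  white-hulled: 306 × 1/16 = 19.125
Contribution of black-hulled: (233 − 229.5)² / 229.5 = 0.0534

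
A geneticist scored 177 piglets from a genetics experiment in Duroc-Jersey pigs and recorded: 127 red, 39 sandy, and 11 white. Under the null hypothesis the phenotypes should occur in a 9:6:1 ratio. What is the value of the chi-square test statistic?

18.852

Under the 9:6:1 hypothesis (Σ ratio = 16, N = 177):
  red: 177 × 9/16 = 99.5625
  sandy: 177 × 6/16 = 66.375
  white: 177 × 1/16 = 11.0625
χ² = Σ (O − E)² / E
  red: (127 − 99.5625)² / 99.5625 = 7.5612
  sandy: (39 − 66.375)² / 66.375 = 11.2903
  white: (11 − 11.0625)² / 11.0625 = 0.0004
χ² = 7.5612 + 11.2903 + 0.0004 = 18.8519 ≈ 18.852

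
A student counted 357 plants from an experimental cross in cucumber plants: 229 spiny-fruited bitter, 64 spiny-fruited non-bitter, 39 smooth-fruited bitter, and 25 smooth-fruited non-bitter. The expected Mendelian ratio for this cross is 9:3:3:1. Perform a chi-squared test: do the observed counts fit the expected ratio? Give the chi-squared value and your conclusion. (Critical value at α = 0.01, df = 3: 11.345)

16.069; not consistent

Under the 9:3:3:1 hypothesis (Σ ratio = 16, N = 357):
  spiny-fruited bitter: 357 × 9/16 = 200.8125
  spiny-fruited non-bitter: 357 × 3/16 = 66.9375
  smooth-fruited bitter: 357 × 3/16 = 66.9375
  smooth-fruited non-bitter: 357 × 1/16 = 22.3125
χ² = Σ (O − E)² / E
  spiny-fruited bitter: (229 − 200.8125)² / 200.8125 = 3.9566
  spiny-fruited non-bitter: (64 − 66.9375)² / 66.9375 = 0.1289
  smooth-fruited bitter: (39 − 66.9375)² / 66.9375 = 11.6602
  smooth-fruited non-bitter: (25 − 22.3125)² / 22.3125 = 0.3237
χ² = 3.9566 + 0.1289 + 11.6602 + 0.3237 = 16.0694 ≈ 16.069
Degrees of freedom = 4 − 1 = 3; critical value at α = 0.01 is 11.345.
Since 16.069 > 11.345, we reject the null hypothesis — the data do not fit the 9:3:3:1 ratio.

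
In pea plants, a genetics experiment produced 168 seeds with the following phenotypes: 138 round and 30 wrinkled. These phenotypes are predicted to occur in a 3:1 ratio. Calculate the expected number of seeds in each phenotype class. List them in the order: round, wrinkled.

126, 42

Total ratio parts = 4. Expected numbers out of 168:
  round: 168 × 3/4 = 126
  wrinkled: 168 × 1/4 = 42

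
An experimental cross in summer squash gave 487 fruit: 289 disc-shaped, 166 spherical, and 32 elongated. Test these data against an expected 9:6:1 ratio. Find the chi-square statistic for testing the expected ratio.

Expected counts for N = 487 under a 9:6:1 ratio (total parts = 16):
  disc-shaped: 487 × 9/16 = 273.9375
  spherical: 487 × 6/16 = 182.625
  elongated: 487 × 1/16 = 30.4375
χ² = Σ (O − E)² / E
  disc-shaped: (289 − 273.9375)² / 273.9375 = 0.8282
  spherical: (166 − 182.625)² / 182.625 = 1.5134
  elongated: (32 − 30.4375)² / 30.4375 = 0.0802
χ² = 0.8282 + 1.5134 + 0.0802 = 2.4218 ≈ 2.422

2.422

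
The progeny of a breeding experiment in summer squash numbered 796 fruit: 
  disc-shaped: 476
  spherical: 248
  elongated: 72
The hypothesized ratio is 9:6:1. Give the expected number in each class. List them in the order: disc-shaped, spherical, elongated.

447.75, 298.5, 49.75

The 9:6:1 ratio has 16 parts, so with N = 796 the expected counts are:
  disc-shaped: 796 × 9/16 = 447.75
  spherical: 796 × 6/16 = 298.5
  elongated: 796 × 1/16 = 49.75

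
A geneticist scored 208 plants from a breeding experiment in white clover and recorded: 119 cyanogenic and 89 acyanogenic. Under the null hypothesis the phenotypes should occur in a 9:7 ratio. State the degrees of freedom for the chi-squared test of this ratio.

A goodness-of-fit test with 2 phenotype classes has df = 2 − 1 = 1.

1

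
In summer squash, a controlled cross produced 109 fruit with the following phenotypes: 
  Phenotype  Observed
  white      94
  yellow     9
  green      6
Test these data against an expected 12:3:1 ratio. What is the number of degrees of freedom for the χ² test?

A goodness-of-fit test with 3 phenotype classes has df = 3 − 1 = 2.

2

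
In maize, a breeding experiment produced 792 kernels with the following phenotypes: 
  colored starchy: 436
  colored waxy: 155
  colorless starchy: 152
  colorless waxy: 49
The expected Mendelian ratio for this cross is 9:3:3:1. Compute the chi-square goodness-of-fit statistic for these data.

Under the 9:3:3:1 hypothesis (Σ ratio = 16, N = 792):
  colored starchy: 792 × 9/16 = 445.5
  colored waxy: 792 × 3/16 = 148.5
  colorless starchy: 792 × 3/16 = 148.5
  colorless waxy: 792 × 1/16 = 49.5
χ² = Σ (O − E)² / E
  colored starchy: (436 − 445.5)² / 445.5 = 0.2026
  colored waxy: (155 − 148.5)² / 148.5 = 0.2845
  colorless starchy: (152 − 148.5)² / 148.5 = 0.0825
  colorless waxy: (49 − 49.5)² / 49.5 = 0.0051
χ² = 0.2026 + 0.2845 + 0.0825 + 0.0051 = 0.5747 ≈ 0.575

0.575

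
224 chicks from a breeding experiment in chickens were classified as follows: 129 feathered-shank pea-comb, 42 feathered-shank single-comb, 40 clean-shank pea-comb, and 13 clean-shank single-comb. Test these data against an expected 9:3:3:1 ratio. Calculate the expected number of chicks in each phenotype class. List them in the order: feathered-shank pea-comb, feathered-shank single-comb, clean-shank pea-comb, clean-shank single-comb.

Under the 9:3:3:1 hypothesis (Σ ratio = 16, N = 224):
  feathered-shank pea-comb: 224 × 9/16 = 126
  feathered-shank single-comb: 224 × 3/16 = 42
  clean-shank pea-comb: 224 × 3/16 = 42
  clean-shank single-comb: 224 × 1/16 = 14

126, 42, 42, 14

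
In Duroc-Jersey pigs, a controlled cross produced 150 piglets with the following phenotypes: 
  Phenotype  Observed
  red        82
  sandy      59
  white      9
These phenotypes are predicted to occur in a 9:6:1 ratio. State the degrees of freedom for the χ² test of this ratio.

A goodness-of-fit test with 3 phenotype classes has df = 3 − 1 = 2.

2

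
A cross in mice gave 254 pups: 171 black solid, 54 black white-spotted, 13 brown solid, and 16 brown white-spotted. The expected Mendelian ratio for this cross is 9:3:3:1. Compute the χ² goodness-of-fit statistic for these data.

Total ratio parts = 16. Expected numbers out of 254:
  black solid: 254 × 9/16 = 142.875
  black white-spotted: 254 × 3/16 = 47.625
  brown solid: 254 × 3/16 = 47.625
  brown white-spotted: 254 × 1/16 = 15.875
χ² = Σ (O − E)² / E
  black solid: (171 − 142.875)² / 142.875 = 5.5364
  black white-spotted: (54 − 47.625)² / 47.625 = 0.8533
  brown solid: (13 − 47.625)² / 47.625 = 25.1736
  brown white-spotted: (16 − 15.875)² / 15.875 = 0.0010
χ² = 5.5364 + 0.8533 + 25.1736 + 0.0010 = 31.5643 ≈ 31.564

31.564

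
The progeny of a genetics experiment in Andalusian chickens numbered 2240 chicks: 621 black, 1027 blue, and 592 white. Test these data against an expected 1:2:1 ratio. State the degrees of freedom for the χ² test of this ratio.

A goodness-of-fit test with 3 phenotype classes has df = 3 − 1 = 2.

2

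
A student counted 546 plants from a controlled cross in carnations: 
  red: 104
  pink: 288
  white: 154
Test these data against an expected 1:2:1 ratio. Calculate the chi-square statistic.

10.806

Total ratio parts = 4. Expected numbers out of 546:
  red: 546 × 1/4 = 136.5
  pink: 546 × 2/4 = 273
  white: 546 × 1/4 = 136.5
χ² = Σ (O − E)² / E
  red: (104 − 136.5)² / 136.5 = 7.7381
  pink: (288 − 273)² / 273 = 0.8242
  white: (154 − 136.5)² / 136.5 = 2.2436
χ² = 7.7381 + 0.8242 + 2.2436 = 10.8059 ≈ 10.806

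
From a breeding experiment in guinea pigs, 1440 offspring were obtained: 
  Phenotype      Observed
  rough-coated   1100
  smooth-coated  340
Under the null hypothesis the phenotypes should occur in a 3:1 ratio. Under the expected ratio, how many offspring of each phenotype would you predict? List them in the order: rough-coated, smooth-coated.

Total ratio parts = 4. Expected numbers out of 1440:
  rough-coated: 1440 × 3/4 = 1080
  smooth-coated: 1440 × 1/4 = 360

1080, 360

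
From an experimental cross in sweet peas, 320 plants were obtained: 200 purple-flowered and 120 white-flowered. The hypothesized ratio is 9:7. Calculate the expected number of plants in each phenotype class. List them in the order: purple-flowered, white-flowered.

The 9:7 ratio has 16 parts, so with N = 320 the expected counts are:
  purple-flowered: 320 × 9/16 = 180
  white-flowered: 320 × 7/16 = 140

180, 140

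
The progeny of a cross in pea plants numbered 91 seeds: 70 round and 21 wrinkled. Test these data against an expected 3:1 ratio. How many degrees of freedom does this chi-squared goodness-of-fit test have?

A goodness-of-fit test with 2 phenotype classes has df = 2 − 1 = 1.

1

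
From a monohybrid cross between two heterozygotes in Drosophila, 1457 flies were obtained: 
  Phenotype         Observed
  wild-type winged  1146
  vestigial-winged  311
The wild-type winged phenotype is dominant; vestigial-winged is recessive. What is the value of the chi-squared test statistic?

For a monohybrid cross between heterozygotes with complete dominance, the expected phenotypic ratio is 3:1.
Expected counts for N = 1457 under a 3:1 ratio (total parts = 4):
  wild-type winged: 1457 × 3/4 = 1092.75
  vestigial-winged: 1457 × 1/4 = 364.25
χ² = Σ (O − E)² / E
  wild-type winged: (1146 − 1092.75)² / 1092.75 = 2.5949
  vestigial-winged: (311 − 364.25)² / 364.25 = 7.7847
χ² = 2.5949 + 7.7847 = 10.3796 ≈ 10.380

10.380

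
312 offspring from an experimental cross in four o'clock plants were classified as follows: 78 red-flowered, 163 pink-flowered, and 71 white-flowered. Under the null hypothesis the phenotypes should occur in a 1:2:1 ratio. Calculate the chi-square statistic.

Under the 1:2:1 hypothesis (Σ ratio = 4, N = 312):
  red-flowered: 312 × 1/4 = 78
  pink-flowered: 312 × 2/4 = 156
  white-flowered: 312 × 1/4 = 78
χ² = Σ (O − E)² / E
  red-flowered: (78 − 78)² / 78 = 0.0000
  pink-flowered: (163 − 156)² / 156 = 0.3141
  white-flowered: (71 − 78)² / 78 = 0.6282
χ² = 0.0000 + 0.3141 + 0.6282 = 0.9423 ≈ 0.942

0.942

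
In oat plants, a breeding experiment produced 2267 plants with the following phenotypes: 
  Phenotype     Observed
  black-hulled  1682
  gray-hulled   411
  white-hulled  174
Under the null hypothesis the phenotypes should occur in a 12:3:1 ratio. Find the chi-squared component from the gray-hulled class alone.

Total ratio parts = 16. Expected numbers out of 2267:
  black-hulled: 2267 × 12/16 = 1700.25
  gray-hulled: 2267 × 3/16 = 425.0625
  white-hulled: 2267 × 1/16 = 141.6875
Contribution of gray-hulled: (411 − 425.0625)² / 425.0625 = 0.4652

0.465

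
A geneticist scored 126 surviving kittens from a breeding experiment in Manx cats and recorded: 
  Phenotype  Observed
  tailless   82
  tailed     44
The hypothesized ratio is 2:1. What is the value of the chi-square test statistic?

0.143

Expected counts for N = 126 under a 2:1 ratio (total parts = 3):
  tailless: 126 × 2/3 = 84
  tailed: 126 × 1/3 = 42
χ² = Σ (O − E)² / E
  tailless: (82 − 84)² / 84 = 0.0476
  tailed: (44 − 42)² / 42 = 0.0952
χ² = 0.0476 + 0.0952 = 0.1428 ≈ 0.143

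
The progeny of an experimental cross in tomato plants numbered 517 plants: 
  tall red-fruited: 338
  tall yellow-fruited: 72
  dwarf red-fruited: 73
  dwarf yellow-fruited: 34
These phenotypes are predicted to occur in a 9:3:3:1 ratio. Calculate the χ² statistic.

Total ratio parts = 16. Expected numbers out of 517:
  tall red-fruited: 517 × 9/16 = 290.8125
  tall yellow-fruited: 517 × 3/16 = 96.9375
  dwarf red-fruited: 517 × 3/16 = 96.9375
  dwarf yellow-fruited: 517 × 1/16 = 32.3125
χ² = Σ (O − E)² / E
  tall red-fruited: (338 − 290.8125)² / 290.8125 = 7.6567
  tall yellow-fruited: (72 − 96.9375)² / 96.9375 = 6.4153
  dwarf red-fruited: (73 − 96.9375)² / 96.9375 = 5.9111
  dwarf yellow-fruited: (34 − 32.3125)² / 32.3125 = 0.0881
χ² = 7.6567 + 6.4153 + 5.9111 + 0.0881 = 20.0712 ≈ 20.071

20.071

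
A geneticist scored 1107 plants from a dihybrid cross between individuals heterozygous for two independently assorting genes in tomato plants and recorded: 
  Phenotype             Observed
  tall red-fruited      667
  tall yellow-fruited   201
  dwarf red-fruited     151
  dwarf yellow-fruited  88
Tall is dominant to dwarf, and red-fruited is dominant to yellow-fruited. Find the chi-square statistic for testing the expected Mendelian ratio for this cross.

23.890

A dihybrid F₂ with independent assortment and complete dominance at both loci gives a 9:3:3:1 phenotypic ratio.
Expected counts for N = 1107 under a 9:3:3:1 ratio (total parts = 16):
  tall red-fruited: 1107 × 9/16 = 622.6875
  tall yellow-fruited: 1107 × 3/16 = 207.5625
  dwarf red-fruited: 1107 × 3/16 = 207.5625
  dwarf yellow-fruited: 1107 × 1/16 = 69.1875
χ² = Σ (O − E)² / E
  tall red-fruited: (667 − 622.6875)² / 622.6875 = 3.1534
  tall yellow-fruited: (201 − 207.5625)² / 207.5625 = 0.2075
  dwarf red-fruited: (151 − 207.5625)² / 207.5625 = 15.4137
  dwarf yellow-fruited: (88 − 69.1875)² / 69.1875 = 5.1152
χ² = 3.1534 + 0.2075 + 15.4137 + 5.1152 = 23.8898 ≈ 23.890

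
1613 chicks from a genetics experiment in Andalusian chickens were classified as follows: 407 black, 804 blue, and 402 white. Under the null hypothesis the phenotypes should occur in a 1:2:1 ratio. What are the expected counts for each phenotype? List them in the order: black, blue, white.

403.25, 806.5, 403.25

Expected counts for N = 1613 under a 1:2:1 ratio (total parts = 4):
  black: 1613 × 1/4 = 403.25
  blue: 1613 × 2/4 = 806.5
  white: 1613 × 1/4 = 403.25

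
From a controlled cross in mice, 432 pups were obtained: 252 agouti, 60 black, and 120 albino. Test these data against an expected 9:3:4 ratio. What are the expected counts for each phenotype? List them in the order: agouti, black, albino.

243, 81, 108

Expected counts for N = 432 under a 9:3:4 ratio (total parts = 16):
  agouti: 432 × 9/16 = 243
  black: 432 × 3/16 = 81
  albino: 432 × 4/16 = 108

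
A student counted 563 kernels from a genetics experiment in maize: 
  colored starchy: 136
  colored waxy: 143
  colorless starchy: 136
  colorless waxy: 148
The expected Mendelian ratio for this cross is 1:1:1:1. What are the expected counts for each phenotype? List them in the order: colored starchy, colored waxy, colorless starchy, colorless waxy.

140.75, 140.75, 140.75, 140.75

Expected counts for N = 563 under a 1:1:1:1 ratio (total parts = 4):
  colored starchy: 563 × 1/4 = 140.75
  colored waxy: 563 × 1/4 = 140.75
  colorless starchy: 563 × 1/4 = 140.75
  colorless waxy: 563 × 1/4 = 140.75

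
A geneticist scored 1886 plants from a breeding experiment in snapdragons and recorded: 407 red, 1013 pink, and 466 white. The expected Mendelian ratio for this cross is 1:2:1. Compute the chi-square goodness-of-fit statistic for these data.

14.084

Expected counts for N = 1886 under a 1:2:1 ratio (total parts = 4):
  red: 1886 × 1/4 = 471.5
  pink: 1886 × 2/4 = 943
  white: 1886 × 1/4 = 471.5
χ² = Σ (O − E)² / E
  red: (407 − 471.5)² / 471.5 = 8.8234
  pink: (1013 − 943)² / 943 = 5.1962
  white: (466 − 471.5)² / 471.5 = 0.0642
χ² = 8.8234 + 5.1962 + 0.0642 = 14.0838 ≈ 14.084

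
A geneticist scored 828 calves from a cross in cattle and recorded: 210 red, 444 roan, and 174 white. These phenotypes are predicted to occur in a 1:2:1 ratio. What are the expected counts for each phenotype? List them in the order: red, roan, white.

Total ratio parts = 4. Expected numbers out of 828:
  red: 828 × 1/4 = 207
  roan: 828 × 2/4 = 414
  white: 828 × 1/4 = 207

207, 414, 207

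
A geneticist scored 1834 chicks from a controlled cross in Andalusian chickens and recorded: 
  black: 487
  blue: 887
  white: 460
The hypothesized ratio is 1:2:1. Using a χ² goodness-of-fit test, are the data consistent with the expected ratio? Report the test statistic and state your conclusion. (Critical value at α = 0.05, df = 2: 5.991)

The 1:2:1 ratio has 4 parts, so with N = 1834 the expected counts are:
  black: 1834 × 1/4 = 458.5
  blue: 1834 × 2/4 = 917
  white: 1834 × 1/4 = 458.5
χ² = Σ (O − E)² / E
  black: (487 − 458.5)² / 458.5 = 1.7715
  blue: (887 − 917)² / 917 = 0.9815
  white: (460 − 458.5)² / 458.5 = 0.0049
χ² = 1.7715 + 0.9815 + 0.0049 = 2.7579 ≈ 2.758
Degrees of freedom = 3 − 1 = 2; critical value at α = 0.05 is 5.991.
Since 2.758 < 5.991, we fail to reject the null hypothesis — the data are consistent with the 1:2:1 ratio.

2.758; consistent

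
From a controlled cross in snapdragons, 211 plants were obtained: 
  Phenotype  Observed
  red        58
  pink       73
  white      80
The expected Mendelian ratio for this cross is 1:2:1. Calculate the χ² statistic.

Expected counts for N = 211 under a 1:2:1 ratio (total parts = 4):
  red: 211 × 1/4 = 52.75
  pink: 211 × 2/4 = 105.5
  white: 211 × 1/4 = 52.75
χ² = Σ (O − E)² / E
  red: (58 − 52.75)² / 52.75 = 0.5225
  pink: (73 − 105.5)² / 105.5 = 10.0118
  white: (80 − 52.75)² / 52.75 = 14.0770
χ² = 0.5225 + 10.0118 + 14.0770 = 24.6113 ≈ 24.611

24.611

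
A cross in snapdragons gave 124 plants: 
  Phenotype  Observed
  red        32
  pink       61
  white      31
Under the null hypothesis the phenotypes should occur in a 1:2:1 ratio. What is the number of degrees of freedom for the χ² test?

A goodness-of-fit test with 3 phenotype classes has df = 3 − 1 = 2.

2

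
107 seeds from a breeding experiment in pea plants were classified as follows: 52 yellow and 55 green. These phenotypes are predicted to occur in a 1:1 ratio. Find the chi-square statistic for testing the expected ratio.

Expected counts for N = 107 under a 1:1 ratio (total parts = 2):
  yellow: 107 × 1/2 = 53.5
  green: 107 × 1/2 = 53.5
χ² = Σ (O − E)² / E
  yellow: (52 − 53.5)² / 53.5 = 0.0421
  green: (55 − 53.5)² / 53.5 = 0.0421
χ² = 0.0421 + 0.0421 = 0.0842 ≈ 0.084

0.084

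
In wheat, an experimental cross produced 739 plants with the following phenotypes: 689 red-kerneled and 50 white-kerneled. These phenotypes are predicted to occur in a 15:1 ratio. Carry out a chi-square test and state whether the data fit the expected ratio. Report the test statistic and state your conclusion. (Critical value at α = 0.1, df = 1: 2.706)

0.336; consistent

Expected counts for N = 739 under a 15:1 ratio (total parts = 16):
  red-kerneled: 739 × 15/16 = 692.8125
  white-kerneled: 739 × 1/16 = 46.1875
χ² = Σ (O − E)² / E
  red-kerneled: (689 − 692.8125)² / 692.8125 = 0.0210
  white-kerneled: (50 − 46.1875)² / 46.1875 = 0.3147
χ² = 0.0210 + 0.3147 = 0.3357 ≈ 0.336
Degrees of freedom = 2 − 1 = 1; critical value at α = 0.1 is 2.706.
Since 0.336 < 2.706, we fail to reject the null hypothesis — the data are consistent with the 15:1 ratio.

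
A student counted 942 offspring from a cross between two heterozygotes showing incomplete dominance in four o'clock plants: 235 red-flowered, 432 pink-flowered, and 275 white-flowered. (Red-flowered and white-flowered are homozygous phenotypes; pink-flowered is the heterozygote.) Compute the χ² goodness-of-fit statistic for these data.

9.856

With incomplete dominance, a heterozygote × heterozygote cross gives a 1:2:1 phenotypic ratio.
The 1:2:1 ratio has 4 parts, so with N = 942 the expected counts are:
  red-flowered: 942 × 1/4 = 235.5
  pink-flowered: 942 × 2/4 = 471
  white-flowered: 942 × 1/4 = 235.5
χ² = Σ (O − E)² / E
  red-flowered: (235 − 235.5)² / 235.5 = 0.0011
  pink-flowered: (432 − 471)² / 471 = 3.2293
  white-flowered: (275 − 235.5)² / 235.5 = 6.6253
χ² = 0.0011 + 3.2293 + 6.6253 = 9.8557 ≈ 9.856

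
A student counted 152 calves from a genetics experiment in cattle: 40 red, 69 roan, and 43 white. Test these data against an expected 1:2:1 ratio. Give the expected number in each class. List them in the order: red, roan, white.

38, 76, 38

Under the 1:2:1 hypothesis (Σ ratio = 4, N = 152):
  red: 152 × 1/4 = 38
  roan: 152 × 2/4 = 76
  white: 152 × 1/4 = 38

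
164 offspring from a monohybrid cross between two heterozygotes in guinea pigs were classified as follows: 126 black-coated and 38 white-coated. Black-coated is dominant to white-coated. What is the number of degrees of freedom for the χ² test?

For a monohybrid cross between heterozygotes with complete dominance, the expected phenotypic ratio is 3:1.
A goodness-of-fit test with 2 phenotype classes has df = 2 − 1 = 1.

1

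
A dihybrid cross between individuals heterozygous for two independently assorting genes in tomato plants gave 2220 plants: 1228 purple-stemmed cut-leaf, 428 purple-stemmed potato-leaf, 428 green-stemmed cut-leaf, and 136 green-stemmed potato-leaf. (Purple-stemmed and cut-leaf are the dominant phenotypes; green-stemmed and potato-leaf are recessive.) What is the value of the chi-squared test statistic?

1.063

A dihybrid F₂ with independent assortment and complete dominance at both loci gives a 9:3:3:1 phenotypic ratio.
Expected counts for N = 2220 under a 9:3:3:1 ratio (total parts = 16):
  purple-stemmed cut-leaf: 2220 × 9/16 = 1248.75
  purple-stemmed potato-leaf: 2220 × 3/16 = 416.25
  green-stemmed cut-leaf: 2220 × 3/16 = 416.25
  green-stemmed potato-leaf: 2220 × 1/16 = 138.75
χ² = Σ (O − E)² / E
  purple-stemmed cut-leaf: (1228 − 1248.75)² / 1248.75 = 0.3448
  purple-stemmed potato-leaf: (428 − 416.25)² / 416.25 = 0.3317
  green-stemmed cut-leaf: (428 − 416.25)² / 416.25 = 0.3317
  green-stemmed potato-leaf: (136 − 138.75)² / 138.75 = 0.0545
χ² = 0.3448 + 0.3317 + 0.3317 + 0.0545 = 1.0627 ≈ 1.063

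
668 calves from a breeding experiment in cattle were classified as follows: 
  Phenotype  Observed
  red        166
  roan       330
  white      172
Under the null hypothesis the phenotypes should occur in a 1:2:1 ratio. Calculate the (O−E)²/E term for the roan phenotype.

0.048

Under the 1:2:1 hypothesis (Σ ratio = 4, N = 668):
  red: 668 × 1/4 = 167
  roan: 668 × 2/4 = 334
  white: 668 × 1/4 = 167
Contribution of roan: (330 − 334)² / 334 = 0.0479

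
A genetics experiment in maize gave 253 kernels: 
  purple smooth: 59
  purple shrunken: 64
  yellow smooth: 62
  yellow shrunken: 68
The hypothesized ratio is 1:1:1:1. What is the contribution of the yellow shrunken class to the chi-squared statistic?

0.357

The 1:1:1:1 ratio has 4 parts, so with N = 253 the expected counts are:
  purple smooth: 253 × 1/4 = 63.25
  purple shrunken: 253 × 1/4 = 63.25
  yellow smooth: 253 × 1/4 = 63.25
  yellow shrunken: 253 × 1/4 = 63.25
Contribution of yellow shrunken: (68 − 63.25)² / 63.25 = 0.3567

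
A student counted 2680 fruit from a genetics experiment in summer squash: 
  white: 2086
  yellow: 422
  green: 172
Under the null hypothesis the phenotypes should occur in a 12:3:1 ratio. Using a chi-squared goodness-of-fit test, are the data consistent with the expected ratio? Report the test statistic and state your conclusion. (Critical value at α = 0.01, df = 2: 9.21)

Total ratio parts = 16. Expected numbers out of 2680:
  white: 2680 × 12/16 = 2010
  yellow: 2680 × 3/16 = 502.5
  green: 2680 × 1/16 = 167.5
χ² = Σ (O − E)² / E
  white: (2086 − 2010)² / 2010 = 2.8736
  yellow: (422 − 502.5)² / 502.5 = 12.8960
  green: (172 − 167.5)² / 167.5 = 0.1209
χ² = 2.8736 + 12.8960 + 0.1209 = 15.8905 ≈ 15.891
Degrees of freedom = 3 − 1 = 2; critical value at α = 0.01 is 9.21.
Since 15.891 > 9.21, we reject the null hypothesis — the data do not fit the 12:3:1 ratio.

15.891; not consistent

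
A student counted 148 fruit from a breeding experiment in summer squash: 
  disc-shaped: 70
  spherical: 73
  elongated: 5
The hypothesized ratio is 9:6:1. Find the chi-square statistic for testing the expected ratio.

9.580

The 9:6:1 ratio has 16 parts, so with N = 148 the expected counts are:
  disc-shaped: 148 × 9/16 = 83.25
  spherical: 148 × 6/16 = 55.5
  elongated: 148 × 1/16 = 9.25
χ² = Σ (O − E)² / E
  disc-shaped: (70 − 83.25)² / 83.25 = 2.1089
  spherical: (73 − 55.5)² / 55.5 = 5.5180
  elongated: (5 − 9.25)² / 9.25 = 1.9527
χ² = 2.1089 + 5.5180 + 1.9527 = 9.5796 ≈ 9.580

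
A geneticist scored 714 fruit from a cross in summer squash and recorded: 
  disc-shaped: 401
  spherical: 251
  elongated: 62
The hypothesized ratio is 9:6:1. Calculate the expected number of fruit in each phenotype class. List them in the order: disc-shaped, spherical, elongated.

401.625, 267.75, 44.625

Under the 9:6:1 hypothesis (Σ ratio = 16, N = 714):
  disc-shaped: 714 × 9/16 = 401.625
  spherical: 714 × 6/16 = 267.75
  elongated: 714 × 1/16 = 44.625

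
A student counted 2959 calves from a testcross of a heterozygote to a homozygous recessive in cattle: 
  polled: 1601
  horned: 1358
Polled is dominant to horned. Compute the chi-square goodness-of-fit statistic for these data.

A testcross of a heterozygote (Aa × aa) gives a 1:1 phenotypic ratio.
Expected counts for N = 2959 under a 1:1 ratio (total parts = 2):
  polled: 2959 × 1/2 = 1479.5
  horned: 2959 × 1/2 = 1479.5
χ² = Σ (O − E)² / E
  polled: (1601 − 1479.5)² / 1479.5 = 9.9779
  horned: (1358 − 1479.5)² / 1479.5 = 9.9779
χ² = 9.9779 + 9.9779 = 19.9558 ≈ 19.956

19.956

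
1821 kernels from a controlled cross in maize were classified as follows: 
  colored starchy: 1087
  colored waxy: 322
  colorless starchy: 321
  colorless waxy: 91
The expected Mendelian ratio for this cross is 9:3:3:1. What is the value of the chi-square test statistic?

The 9:3:3:1 ratio has 16 parts, so with N = 1821 the expected counts are:
  colored starchy: 1821 × 9/16 = 1024.3125
  colored waxy: 1821 × 3/16 = 341.4375
  colorless starchy: 1821 × 3/16 = 341.4375
  colorless waxy: 1821 × 1/16 = 113.8125
χ² = Σ (O − E)² / E
  colored starchy: (1087 − 1024.3125)² / 1024.3125 = 3.8364
  colored waxy: (322 − 341.4375)² / 341.4375 = 1.1065
  colorless starchy: (321 − 341.4375)² / 341.4375 = 1.2233
  colorless waxy: (91 − 113.8125)² / 113.8125 = 4.5725
χ² = 3.8364 + 1.1065 + 1.2233 + 4.5725 = 10.7387 ≈ 10.739

10.739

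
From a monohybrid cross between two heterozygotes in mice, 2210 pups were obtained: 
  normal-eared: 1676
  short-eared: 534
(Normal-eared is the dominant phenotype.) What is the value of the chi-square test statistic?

For a monohybrid cross between heterozygotes with complete dominance, the expected phenotypic ratio is 3:1.
Total ratio parts = 4. Expected numbers out of 2210:
  normal-eared: 2210 × 3/4 = 1657.5
  short-eared: 2210 × 1/4 = 552.5
χ² = Σ (O − E)² / E
  normal-eared: (1676 − 1657.5)² / 1657.5 = 0.2065
  short-eared: (534 − 552.5)² / 552.5 = 0.6195
χ² = 0.2065 + 0.6195 = 0.826

0.826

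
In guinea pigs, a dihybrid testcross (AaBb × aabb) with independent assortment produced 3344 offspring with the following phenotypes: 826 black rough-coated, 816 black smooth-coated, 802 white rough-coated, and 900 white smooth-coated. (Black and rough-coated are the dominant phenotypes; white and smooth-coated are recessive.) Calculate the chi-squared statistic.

A dihybrid testcross with independent assortment gives a 1:1:1:1 ratio.
Expected counts for N = 3344 under a 1:1:1:1 ratio (total parts = 4):
  black rough-coated: 3344 × 1/4 = 836
  black smooth-coated: 3344 × 1/4 = 836
  white rough-coated: 3344 × 1/4 = 836
  white smooth-coated: 3344 × 1/4 = 836
χ² = Σ (O − E)² / E
  black rough-coated: (826 − 836)² / 836 = 0.1196
  black smooth-coated: (816 − 836)² / 836 = 0.4785
  white rough-coated: (802 − 836)² / 836 = 1.3828
  white smooth-coated: (900 − 836)² / 836 = 4.8995
χ² = 0.1196 + 0.4785 + 1.3828 + 4.8995 = 6.8804 ≈ 6.880

6.880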